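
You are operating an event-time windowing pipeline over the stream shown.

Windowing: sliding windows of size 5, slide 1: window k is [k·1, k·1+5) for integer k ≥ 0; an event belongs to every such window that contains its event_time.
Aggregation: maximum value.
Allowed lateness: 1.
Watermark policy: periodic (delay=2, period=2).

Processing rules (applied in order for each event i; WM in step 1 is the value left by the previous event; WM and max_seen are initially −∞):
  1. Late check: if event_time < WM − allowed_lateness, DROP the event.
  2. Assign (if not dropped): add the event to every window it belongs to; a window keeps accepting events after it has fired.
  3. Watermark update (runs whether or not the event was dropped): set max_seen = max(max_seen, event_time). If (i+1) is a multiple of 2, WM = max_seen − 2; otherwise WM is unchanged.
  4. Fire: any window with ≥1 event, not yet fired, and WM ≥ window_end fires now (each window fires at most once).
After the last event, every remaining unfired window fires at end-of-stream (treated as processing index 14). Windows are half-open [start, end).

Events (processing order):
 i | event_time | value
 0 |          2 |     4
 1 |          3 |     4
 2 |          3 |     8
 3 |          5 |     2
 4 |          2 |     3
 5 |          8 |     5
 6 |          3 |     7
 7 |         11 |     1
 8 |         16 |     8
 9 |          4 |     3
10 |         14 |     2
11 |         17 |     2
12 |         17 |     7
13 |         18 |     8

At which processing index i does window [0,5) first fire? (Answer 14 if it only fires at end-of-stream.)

5

i=0 t=2 v=4: → [2,7),[1,6),[0,5); WM=−∞
i=1 t=3 v=4: → [3,8),[2,7),[1,6),[0,5); WM=1
i=2 t=3 v=8: → [3,8),[2,7),[1,6),[0,5); WM=1
i=3 t=5 v=2: → [5,10),[4,9),[3,8),[2,7),[1,6); WM=3
i=4 t=2 v=3: → [2,7),[1,6),[0,5); WM=3
i=5 t=8 v=5: → [8,13),[7,12),[6,11),[5,10),[4,9); WM=6; [0,5) fires=8 [1,6) fires=8
i=6 t=3 v=7: DROP (t<6-1); WM=6
i=7 t=11 v=1: → [11,16),[10,15),[9,14),[8,13),[7,12); WM=9; [2,7) fires=8 [3,8) fires=8 [4,9) fires=5
i=8 t=16 v=8: → [16,21),[15,20),[14,19),[13,18),[12,17); WM=9
i=9 t=4 v=3: DROP (t<9-1); WM=14; [5,10) fires=5 [6,11) fires=5 [7,12) fires=5 [8,13) fires=5 [9,14) fires=1
i=10 t=14 v=2: → [14,19),[13,18),[12,17),[11,16),[10,15); WM=14
i=11 t=17 v=2: → [17,22),[16,21),[15,20),[14,19),[13,18); WM=15; [10,15) fires=2
i=12 t=17 v=7: → [17,22),[16,21),[15,20),[14,19),[13,18); WM=15
i=13 t=18 v=8: → [18,23),[17,22),[16,21),[15,20),[14,19); WM=16; [11,16) fires=2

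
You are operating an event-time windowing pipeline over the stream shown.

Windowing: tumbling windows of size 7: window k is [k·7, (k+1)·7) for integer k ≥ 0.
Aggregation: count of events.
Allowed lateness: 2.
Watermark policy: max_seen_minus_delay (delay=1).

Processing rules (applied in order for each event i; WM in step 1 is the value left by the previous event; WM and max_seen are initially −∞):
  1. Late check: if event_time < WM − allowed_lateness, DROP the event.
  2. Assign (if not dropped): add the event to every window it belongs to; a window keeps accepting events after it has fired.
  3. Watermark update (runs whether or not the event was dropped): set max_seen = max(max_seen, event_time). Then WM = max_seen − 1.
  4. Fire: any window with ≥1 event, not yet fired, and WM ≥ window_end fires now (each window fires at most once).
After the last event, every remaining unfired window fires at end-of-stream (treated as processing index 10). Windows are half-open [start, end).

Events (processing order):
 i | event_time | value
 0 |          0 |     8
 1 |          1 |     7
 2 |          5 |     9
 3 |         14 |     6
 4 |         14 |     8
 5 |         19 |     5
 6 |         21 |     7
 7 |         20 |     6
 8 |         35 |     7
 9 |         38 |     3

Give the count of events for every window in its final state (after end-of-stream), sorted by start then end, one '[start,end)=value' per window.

i=0 t=0 v=8: → [0,7); WM=-1
i=1 t=1 v=7: → [0,7); WM=0
i=2 t=5 v=9: → [0,7); WM=4
i=3 t=14 v=6: → [14,21); WM=13; [0,7) fires=3
i=4 t=14 v=8: → [14,21); WM=13
i=5 t=19 v=5: → [14,21); WM=18
i=6 t=21 v=7: → [21,28); WM=20
i=7 t=20 v=6: → [14,21); WM=20
i=8 t=35 v=7: → [35,42); WM=34; [14,21) fires=4 [21,28) fires=1
i=9 t=38 v=3: → [35,42); WM=37

[0,7)=3 [14,21)=4 [21,28)=1 [35,42)=2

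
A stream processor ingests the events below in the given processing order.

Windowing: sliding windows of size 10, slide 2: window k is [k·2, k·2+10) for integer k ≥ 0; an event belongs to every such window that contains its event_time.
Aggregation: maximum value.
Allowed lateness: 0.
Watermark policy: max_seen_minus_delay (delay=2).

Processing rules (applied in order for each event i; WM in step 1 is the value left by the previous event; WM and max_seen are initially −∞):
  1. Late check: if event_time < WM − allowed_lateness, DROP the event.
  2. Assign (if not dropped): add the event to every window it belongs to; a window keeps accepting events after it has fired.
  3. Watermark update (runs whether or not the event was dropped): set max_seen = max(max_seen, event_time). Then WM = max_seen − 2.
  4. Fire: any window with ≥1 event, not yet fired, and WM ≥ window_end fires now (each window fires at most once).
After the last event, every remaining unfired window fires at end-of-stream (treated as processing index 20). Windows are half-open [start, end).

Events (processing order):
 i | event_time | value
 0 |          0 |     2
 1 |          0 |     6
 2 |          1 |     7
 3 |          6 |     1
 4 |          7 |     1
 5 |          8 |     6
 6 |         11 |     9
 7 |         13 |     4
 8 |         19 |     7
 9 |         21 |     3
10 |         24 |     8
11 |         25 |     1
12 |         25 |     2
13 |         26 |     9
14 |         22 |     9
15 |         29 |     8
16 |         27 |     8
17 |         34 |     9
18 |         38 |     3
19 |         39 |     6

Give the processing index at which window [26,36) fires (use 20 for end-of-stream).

18

i=0 t=0 v=2: → [0,10); WM=-2
i=1 t=0 v=6: → [0,10); WM=-2
i=2 t=1 v=7: → [0,10); WM=-1
i=3 t=6 v=1: → [6,16),[4,14),[2,12),[0,10); WM=4
i=4 t=7 v=1: → [6,16),[4,14),[2,12),[0,10); WM=5
i=5 t=8 v=6: → [8,18),[6,16),[4,14),[2,12),[0,10); WM=6
i=6 t=11 v=9: → [10,20),[8,18),[6,16),[4,14),[2,12); WM=9
i=7 t=13 v=4: → [12,22),[10,20),[8,18),[6,16),[4,14); WM=11; [0,10) fires=7
i=8 t=19 v=7: → [18,28),[16,26),[14,24),[12,22),[10,20); WM=17; [2,12) fires=9 [4,14) fires=9 [6,16) fires=9
i=9 t=21 v=3: → [20,30),[18,28),[16,26),[14,24),[12,22); WM=19; [8,18) fires=9
i=10 t=24 v=8: → [24,34),[22,32),[20,30),[18,28),[16,26); WM=22; [10,20) fires=9 [12,22) fires=7
i=11 t=25 v=1: → [24,34),[22,32),[20,30),[18,28),[16,26); WM=23
i=12 t=25 v=2: → [24,34),[22,32),[20,30),[18,28),[16,26); WM=23
i=13 t=26 v=9: → [26,36),[24,34),[22,32),[20,30),[18,28); WM=24; [14,24) fires=7
i=14 t=22 v=9: DROP (t<24-0); WM=24
i=15 t=29 v=8: → [28,38),[26,36),[24,34),[22,32),[20,30); WM=27; [16,26) fires=8
i=16 t=27 v=8: → [26,36),[24,34),[22,32),[20,30),[18,28); WM=27
i=17 t=34 v=9: → [34,44),[32,42),[30,40),[28,38),[26,36); WM=32; [18,28) fires=9 [20,30) fires=9 [22,32) fires=9
i=18 t=38 v=3: → [38,48),[36,46),[34,44),[32,42),[30,40); WM=36; [24,34) fires=9 [26,36) fires=9
i=19 t=39 v=6: → [38,48),[36,46),[34,44),[32,42),[30,40); WM=37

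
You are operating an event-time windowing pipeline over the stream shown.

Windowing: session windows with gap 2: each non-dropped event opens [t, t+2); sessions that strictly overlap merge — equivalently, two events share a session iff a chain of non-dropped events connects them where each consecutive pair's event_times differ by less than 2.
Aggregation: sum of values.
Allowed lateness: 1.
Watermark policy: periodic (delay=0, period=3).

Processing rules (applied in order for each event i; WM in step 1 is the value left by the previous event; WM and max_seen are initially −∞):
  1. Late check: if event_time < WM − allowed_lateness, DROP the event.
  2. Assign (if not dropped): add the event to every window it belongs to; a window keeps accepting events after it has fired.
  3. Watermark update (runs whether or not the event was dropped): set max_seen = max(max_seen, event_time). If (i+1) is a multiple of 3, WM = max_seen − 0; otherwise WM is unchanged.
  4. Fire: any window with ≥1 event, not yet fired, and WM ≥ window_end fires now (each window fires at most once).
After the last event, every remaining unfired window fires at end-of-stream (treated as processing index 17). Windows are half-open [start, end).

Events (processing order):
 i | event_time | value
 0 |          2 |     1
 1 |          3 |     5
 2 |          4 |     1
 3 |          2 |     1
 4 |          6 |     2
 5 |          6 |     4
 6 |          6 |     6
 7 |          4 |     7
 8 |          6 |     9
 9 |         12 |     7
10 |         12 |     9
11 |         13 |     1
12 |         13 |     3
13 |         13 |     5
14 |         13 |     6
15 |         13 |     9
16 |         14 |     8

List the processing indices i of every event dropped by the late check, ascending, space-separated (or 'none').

i=0 t=2 v=1: → [2,4); WM=−∞
i=1 t=3 v=5: → [2,5); WM=−∞
i=2 t=4 v=1: → [2,6); WM=4
i=3 t=2 v=1: DROP (t<4-1); WM=4
i=4 t=6 v=2: → [6,8); WM=4
i=5 t=6 v=4: → [6,8); WM=6
i=6 t=6 v=6: → [6,8); WM=6
i=7 t=4 v=7: DROP (t<6-1); WM=6
i=8 t=6 v=9: → [6,8); WM=6
i=9 t=12 v=7: → [12,14); WM=6
i=10 t=12 v=9: → [12,14); WM=6
i=11 t=13 v=1: → [12,15); WM=13
i=12 t=13 v=3: → [12,15); WM=13
i=13 t=13 v=5: → [12,15); WM=13
i=14 t=13 v=6: → [12,15); WM=13
i=15 t=13 v=9: → [12,15); WM=13
i=16 t=14 v=8: → [12,16); WM=13

3 7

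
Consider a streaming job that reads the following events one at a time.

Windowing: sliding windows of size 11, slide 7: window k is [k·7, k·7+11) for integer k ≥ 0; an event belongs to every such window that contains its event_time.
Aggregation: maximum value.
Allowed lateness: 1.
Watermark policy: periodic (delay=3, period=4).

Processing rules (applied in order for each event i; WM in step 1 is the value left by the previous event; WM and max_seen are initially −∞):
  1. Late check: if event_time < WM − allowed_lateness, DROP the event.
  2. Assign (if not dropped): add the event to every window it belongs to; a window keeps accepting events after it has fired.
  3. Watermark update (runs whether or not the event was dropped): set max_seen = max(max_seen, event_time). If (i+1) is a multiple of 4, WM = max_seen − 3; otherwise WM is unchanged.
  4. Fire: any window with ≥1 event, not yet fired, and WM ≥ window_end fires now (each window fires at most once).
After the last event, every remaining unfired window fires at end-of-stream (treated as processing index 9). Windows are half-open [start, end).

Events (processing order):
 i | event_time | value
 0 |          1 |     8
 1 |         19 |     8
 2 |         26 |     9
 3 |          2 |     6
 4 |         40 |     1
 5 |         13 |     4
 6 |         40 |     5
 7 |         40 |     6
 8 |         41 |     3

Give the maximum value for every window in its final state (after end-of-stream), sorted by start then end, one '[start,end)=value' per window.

[0,11)=8 [14,25)=8 [21,32)=9 [35,46)=6

i=0 t=1 v=8: → [0,11); WM=−∞
i=1 t=19 v=8: → [14,25); WM=−∞
i=2 t=26 v=9: → [21,32); WM=−∞
i=3 t=2 v=6: → [0,11); WM=23; [0,11) fires=8
i=4 t=40 v=1: → [35,46); WM=23
i=5 t=13 v=4: DROP (t<23-1); WM=23
i=6 t=40 v=5: → [35,46); WM=23
i=7 t=40 v=6: → [35,46); WM=37; [14,25) fires=8 [21,32) fires=9
i=8 t=41 v=3: → [35,46); WM=37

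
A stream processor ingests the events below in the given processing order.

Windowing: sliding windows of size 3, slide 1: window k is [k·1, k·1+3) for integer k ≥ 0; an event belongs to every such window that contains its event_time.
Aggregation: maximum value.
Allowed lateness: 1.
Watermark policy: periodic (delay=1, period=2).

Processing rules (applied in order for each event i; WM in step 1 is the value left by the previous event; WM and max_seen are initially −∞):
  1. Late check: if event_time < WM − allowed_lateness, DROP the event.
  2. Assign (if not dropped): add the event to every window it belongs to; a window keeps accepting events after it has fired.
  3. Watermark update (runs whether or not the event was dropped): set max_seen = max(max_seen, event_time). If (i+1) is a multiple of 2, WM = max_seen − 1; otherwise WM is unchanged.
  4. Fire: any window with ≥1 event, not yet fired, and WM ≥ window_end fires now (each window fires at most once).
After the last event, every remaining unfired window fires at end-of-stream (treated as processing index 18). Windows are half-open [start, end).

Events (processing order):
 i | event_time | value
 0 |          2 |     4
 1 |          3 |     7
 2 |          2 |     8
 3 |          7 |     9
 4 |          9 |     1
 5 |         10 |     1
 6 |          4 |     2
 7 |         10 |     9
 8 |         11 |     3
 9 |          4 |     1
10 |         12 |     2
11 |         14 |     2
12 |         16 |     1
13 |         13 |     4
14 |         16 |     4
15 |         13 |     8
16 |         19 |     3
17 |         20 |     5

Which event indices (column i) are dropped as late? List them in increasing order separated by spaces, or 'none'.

i=0 t=2 v=4: → [2,5),[1,4),[0,3); WM=−∞
i=1 t=3 v=7: → [3,6),[2,5),[1,4); WM=2
i=2 t=2 v=8: → [2,5),[1,4),[0,3); WM=2
i=3 t=7 v=9: → [7,10),[6,9),[5,8); WM=6; [0,3) fires=8 [1,4) fires=8 [2,5) fires=8 [3,6) fires=7
i=4 t=9 v=1: → [9,12),[8,11),[7,10); WM=6
i=5 t=10 v=1: → [10,13),[9,12),[8,11); WM=9; [5,8) fires=9 [6,9) fires=9
i=6 t=4 v=2: DROP (t<9-1); WM=9
i=7 t=10 v=9: → [10,13),[9,12),[8,11); WM=9
i=8 t=11 v=3: → [11,14),[10,13),[9,12); WM=9
i=9 t=4 v=1: DROP (t<9-1); WM=10; [7,10) fires=9
i=10 t=12 v=2: → [12,15),[11,14),[10,13); WM=10
i=11 t=14 v=2: → [14,17),[13,16),[12,15); WM=13; [8,11) fires=9 [9,12) fires=9 [10,13) fires=9
i=12 t=16 v=1: → [16,19),[15,18),[14,17); WM=13
i=13 t=13 v=4: → [13,16),[12,15),[11,14); WM=15; [11,14) fires=4 [12,15) fires=4
i=14 t=16 v=4: → [16,19),[15,18),[14,17); WM=15
i=15 t=13 v=8: DROP (t<15-1); WM=15
i=16 t=19 v=3: → [19,22),[18,21),[17,20); WM=15
i=17 t=20 v=5: → [20,23),[19,22),[18,21); WM=19; [13,16) fires=4 [14,17) fires=4 [15,18) fires=4 [16,19) fires=4

6 9 15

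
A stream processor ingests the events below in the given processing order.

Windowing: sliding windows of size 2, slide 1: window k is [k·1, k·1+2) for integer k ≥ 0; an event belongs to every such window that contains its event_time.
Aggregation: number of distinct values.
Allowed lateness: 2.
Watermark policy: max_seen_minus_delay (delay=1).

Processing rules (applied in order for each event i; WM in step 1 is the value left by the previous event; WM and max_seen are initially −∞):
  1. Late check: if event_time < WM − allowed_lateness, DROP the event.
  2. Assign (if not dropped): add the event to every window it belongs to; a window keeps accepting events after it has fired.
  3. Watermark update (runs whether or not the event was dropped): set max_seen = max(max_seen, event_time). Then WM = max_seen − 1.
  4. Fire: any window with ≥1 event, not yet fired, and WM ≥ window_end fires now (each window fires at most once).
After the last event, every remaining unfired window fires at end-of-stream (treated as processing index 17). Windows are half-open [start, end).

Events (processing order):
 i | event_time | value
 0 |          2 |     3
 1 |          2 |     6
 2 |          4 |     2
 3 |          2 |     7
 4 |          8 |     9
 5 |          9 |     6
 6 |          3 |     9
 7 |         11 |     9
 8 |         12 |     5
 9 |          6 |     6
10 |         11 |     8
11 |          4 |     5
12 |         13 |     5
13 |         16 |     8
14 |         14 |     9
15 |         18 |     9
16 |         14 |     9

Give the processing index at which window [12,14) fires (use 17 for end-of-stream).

i=0 t=2 v=3: → [2,4),[1,3); WM=1
i=1 t=2 v=6: → [2,4),[1,3); WM=1
i=2 t=4 v=2: → [4,6),[3,5); WM=3; [1,3) fires=2
i=3 t=2 v=7: → [2,4),[1,3); WM=3
i=4 t=8 v=9: → [8,10),[7,9); WM=7; [2,4) fires=3 [3,5) fires=1 [4,6) fires=1
i=5 t=9 v=6: → [9,11),[8,10); WM=8
i=6 t=3 v=9: DROP (t<8-2); WM=8
i=7 t=11 v=9: → [11,13),[10,12); WM=10; [7,9) fires=1 [8,10) fires=2
i=8 t=12 v=5: → [12,14),[11,13); WM=11; [9,11) fires=1
i=9 t=6 v=6: DROP (t<11-2); WM=11
i=10 t=11 v=8: → [11,13),[10,12); WM=11
i=11 t=4 v=5: DROP (t<11-2); WM=11
i=12 t=13 v=5: → [13,15),[12,14); WM=12; [10,12) fires=2
i=13 t=16 v=8: → [16,18),[15,17); WM=15; [11,13) fires=3 [12,14) fires=1 [13,15) fires=1
i=14 t=14 v=9: → [14,16),[13,15); WM=15
i=15 t=18 v=9: → [18,20),[17,19); WM=17; [14,16) fires=1 [15,17) fires=1
i=16 t=14 v=9: DROP (t<17-2); WM=17

13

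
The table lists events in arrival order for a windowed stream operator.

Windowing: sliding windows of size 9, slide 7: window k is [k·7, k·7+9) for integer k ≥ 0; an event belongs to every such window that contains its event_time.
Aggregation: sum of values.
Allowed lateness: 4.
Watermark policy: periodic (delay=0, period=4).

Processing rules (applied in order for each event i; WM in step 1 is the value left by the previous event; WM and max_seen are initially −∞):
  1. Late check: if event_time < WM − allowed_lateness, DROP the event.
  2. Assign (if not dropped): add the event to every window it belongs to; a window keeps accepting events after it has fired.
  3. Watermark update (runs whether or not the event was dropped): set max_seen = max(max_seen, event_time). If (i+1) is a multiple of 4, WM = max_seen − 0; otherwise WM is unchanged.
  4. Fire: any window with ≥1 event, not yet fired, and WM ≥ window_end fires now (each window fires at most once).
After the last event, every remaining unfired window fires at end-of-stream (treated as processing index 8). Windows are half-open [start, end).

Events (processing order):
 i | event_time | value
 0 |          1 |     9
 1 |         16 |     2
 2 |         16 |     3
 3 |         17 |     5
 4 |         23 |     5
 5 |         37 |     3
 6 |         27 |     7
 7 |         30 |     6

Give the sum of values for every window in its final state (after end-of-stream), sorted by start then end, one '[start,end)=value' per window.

i=0 t=1 v=9: → [0,9); WM=−∞
i=1 t=16 v=2: → [14,23); WM=−∞
i=2 t=16 v=3: → [14,23); WM=−∞
i=3 t=17 v=5: → [14,23); WM=17; [0,9) fires=9
i=4 t=23 v=5: → [21,30); WM=17
i=5 t=37 v=3: → [35,44); WM=17
i=6 t=27 v=7: → [21,30); WM=17
i=7 t=30 v=6: → [28,37); WM=37; [14,23) fires=10 [21,30) fires=12 [28,37) fires=6

[0,9)=9 [14,23)=10 [21,30)=12 [28,37)=6 [35,44)=3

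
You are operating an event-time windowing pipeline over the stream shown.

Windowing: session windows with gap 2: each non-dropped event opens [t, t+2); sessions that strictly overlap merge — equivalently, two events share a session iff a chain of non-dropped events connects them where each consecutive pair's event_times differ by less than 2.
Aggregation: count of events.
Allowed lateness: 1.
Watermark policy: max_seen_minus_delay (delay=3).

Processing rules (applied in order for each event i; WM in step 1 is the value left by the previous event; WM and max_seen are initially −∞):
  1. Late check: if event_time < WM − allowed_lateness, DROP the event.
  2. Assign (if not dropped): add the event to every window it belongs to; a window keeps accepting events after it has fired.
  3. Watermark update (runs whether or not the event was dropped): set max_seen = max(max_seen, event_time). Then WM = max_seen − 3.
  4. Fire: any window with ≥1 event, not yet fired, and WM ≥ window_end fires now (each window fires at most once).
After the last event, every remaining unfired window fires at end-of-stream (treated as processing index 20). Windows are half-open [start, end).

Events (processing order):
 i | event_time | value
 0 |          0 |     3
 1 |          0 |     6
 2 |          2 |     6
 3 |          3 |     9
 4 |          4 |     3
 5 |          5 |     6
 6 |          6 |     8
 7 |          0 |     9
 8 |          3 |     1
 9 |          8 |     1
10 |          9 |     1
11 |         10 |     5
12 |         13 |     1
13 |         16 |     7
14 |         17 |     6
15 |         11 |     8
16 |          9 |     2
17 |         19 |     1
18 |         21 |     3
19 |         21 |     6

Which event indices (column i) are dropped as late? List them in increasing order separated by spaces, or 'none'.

i=0 t=0 v=3: → [0,2); WM=-3
i=1 t=0 v=6: → [0,2); WM=-3
i=2 t=2 v=6: → [2,4); WM=-1
i=3 t=3 v=9: → [2,5); WM=0
i=4 t=4 v=3: → [2,6); WM=1
i=5 t=5 v=6: → [2,7); WM=2
i=6 t=6 v=8: → [2,8); WM=3
i=7 t=0 v=9: DROP (t<3-1); WM=3
i=8 t=3 v=1: → [2,8); WM=3
i=9 t=8 v=1: → [8,10); WM=5
i=10 t=9 v=1: → [8,11); WM=6
i=11 t=10 v=5: → [8,12); WM=7
i=12 t=13 v=1: → [13,15); WM=10
i=13 t=16 v=7: → [16,18); WM=13
i=14 t=17 v=6: → [16,19); WM=14
i=15 t=11 v=8: DROP (t<14-1); WM=14
i=16 t=9 v=2: DROP (t<14-1); WM=14
i=17 t=19 v=1: → [19,21); WM=16
i=18 t=21 v=3: → [21,23); WM=18
i=19 t=21 v=6: → [21,23); WM=18

7 15 16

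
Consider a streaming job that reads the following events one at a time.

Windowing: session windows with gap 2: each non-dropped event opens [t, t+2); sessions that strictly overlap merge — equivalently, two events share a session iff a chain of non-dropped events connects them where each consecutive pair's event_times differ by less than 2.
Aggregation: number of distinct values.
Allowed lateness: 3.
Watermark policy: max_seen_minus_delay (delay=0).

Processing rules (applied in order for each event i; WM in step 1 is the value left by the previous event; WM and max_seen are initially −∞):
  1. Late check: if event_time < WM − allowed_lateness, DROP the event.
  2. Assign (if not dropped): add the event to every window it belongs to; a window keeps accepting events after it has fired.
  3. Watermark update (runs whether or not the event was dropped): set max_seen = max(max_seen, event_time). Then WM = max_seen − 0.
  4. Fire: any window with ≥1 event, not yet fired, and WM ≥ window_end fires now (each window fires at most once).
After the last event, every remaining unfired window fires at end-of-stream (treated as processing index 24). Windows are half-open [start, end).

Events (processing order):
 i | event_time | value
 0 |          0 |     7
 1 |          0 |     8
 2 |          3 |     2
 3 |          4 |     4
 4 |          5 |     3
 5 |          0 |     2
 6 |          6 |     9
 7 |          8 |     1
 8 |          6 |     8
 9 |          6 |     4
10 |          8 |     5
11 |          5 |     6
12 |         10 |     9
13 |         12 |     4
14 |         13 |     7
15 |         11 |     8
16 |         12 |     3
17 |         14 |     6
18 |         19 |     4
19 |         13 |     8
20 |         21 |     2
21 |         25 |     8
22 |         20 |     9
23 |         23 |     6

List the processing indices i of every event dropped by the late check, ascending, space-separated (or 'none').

i=0 t=0 v=7: → [0,2); WM=0
i=1 t=0 v=8: → [0,2); WM=0
i=2 t=3 v=2: → [3,5); WM=3
i=3 t=4 v=4: → [3,6); WM=4
i=4 t=5 v=3: → [3,7); WM=5
i=5 t=0 v=2: DROP (t<5-3); WM=5
i=6 t=6 v=9: → [3,8); WM=6
i=7 t=8 v=1: → [8,10); WM=8
i=8 t=6 v=8: → [3,8); WM=8
i=9 t=6 v=4: → [3,8); WM=8
i=10 t=8 v=5: → [8,10); WM=8
i=11 t=5 v=6: → [3,8); WM=8
i=12 t=10 v=9: → [10,12); WM=10
i=13 t=12 v=4: → [12,14); WM=12
i=14 t=13 v=7: → [12,15); WM=13
i=15 t=11 v=8: → [10,15); WM=13
i=16 t=12 v=3: → [10,15); WM=13
i=17 t=14 v=6: → [10,16); WM=14
i=18 t=19 v=4: → [19,21); WM=19
i=19 t=13 v=8: DROP (t<19-3); WM=19
i=20 t=21 v=2: → [21,23); WM=21
i=21 t=25 v=8: → [25,27); WM=25
i=22 t=20 v=9: DROP (t<25-3); WM=25
i=23 t=23 v=6: → [23,25); WM=25

5 19 22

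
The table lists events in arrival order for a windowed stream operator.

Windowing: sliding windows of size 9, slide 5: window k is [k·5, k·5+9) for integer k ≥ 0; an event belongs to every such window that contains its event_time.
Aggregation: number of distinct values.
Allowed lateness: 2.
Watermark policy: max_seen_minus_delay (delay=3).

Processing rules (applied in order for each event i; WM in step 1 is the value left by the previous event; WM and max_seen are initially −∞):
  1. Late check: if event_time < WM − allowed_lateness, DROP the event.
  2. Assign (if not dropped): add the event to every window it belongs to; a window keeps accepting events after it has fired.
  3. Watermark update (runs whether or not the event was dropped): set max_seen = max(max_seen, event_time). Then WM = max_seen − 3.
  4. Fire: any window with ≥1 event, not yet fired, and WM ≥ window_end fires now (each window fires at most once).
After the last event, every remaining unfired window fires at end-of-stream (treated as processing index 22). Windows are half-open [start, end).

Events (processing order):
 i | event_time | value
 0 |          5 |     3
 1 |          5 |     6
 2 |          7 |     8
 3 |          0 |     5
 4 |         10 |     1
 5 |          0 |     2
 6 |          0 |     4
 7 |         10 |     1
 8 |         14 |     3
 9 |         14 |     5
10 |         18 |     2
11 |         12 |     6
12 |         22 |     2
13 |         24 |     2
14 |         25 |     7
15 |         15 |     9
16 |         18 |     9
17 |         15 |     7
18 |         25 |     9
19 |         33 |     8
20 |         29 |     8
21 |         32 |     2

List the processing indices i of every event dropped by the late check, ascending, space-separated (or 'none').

3 5 6 11 15 16 17

i=0 t=5 v=3: → [5,14),[0,9); WM=2
i=1 t=5 v=6: → [5,14),[0,9); WM=2
i=2 t=7 v=8: → [5,14),[0,9); WM=4
i=3 t=0 v=5: DROP (t<4-2); WM=4
i=4 t=10 v=1: → [10,19),[5,14); WM=7
i=5 t=0 v=2: DROP (t<7-2); WM=7
i=6 t=0 v=4: DROP (t<7-2); WM=7
i=7 t=10 v=1: → [10,19),[5,14); WM=7
i=8 t=14 v=3: → [10,19); WM=11; [0,9) fires=3
i=9 t=14 v=5: → [10,19); WM=11
i=10 t=18 v=2: → [15,24),[10,19); WM=15; [5,14) fires=4
i=11 t=12 v=6: DROP (t<15-2); WM=15
i=12 t=22 v=2: → [20,29),[15,24); WM=19; [10,19) fires=4
i=13 t=24 v=2: → [20,29); WM=21
i=14 t=25 v=7: → [25,34),[20,29); WM=22
i=15 t=15 v=9: DROP (t<22-2); WM=22
i=16 t=18 v=9: DROP (t<22-2); WM=22
i=17 t=15 v=7: DROP (t<22-2); WM=22
i=18 t=25 v=9: → [25,34),[20,29); WM=22
i=19 t=33 v=8: → [30,39),[25,34); WM=30; [15,24) fires=1 [20,29) fires=3
i=20 t=29 v=8: → [25,34); WM=30
i=21 t=32 v=2: → [30,39),[25,34); WM=30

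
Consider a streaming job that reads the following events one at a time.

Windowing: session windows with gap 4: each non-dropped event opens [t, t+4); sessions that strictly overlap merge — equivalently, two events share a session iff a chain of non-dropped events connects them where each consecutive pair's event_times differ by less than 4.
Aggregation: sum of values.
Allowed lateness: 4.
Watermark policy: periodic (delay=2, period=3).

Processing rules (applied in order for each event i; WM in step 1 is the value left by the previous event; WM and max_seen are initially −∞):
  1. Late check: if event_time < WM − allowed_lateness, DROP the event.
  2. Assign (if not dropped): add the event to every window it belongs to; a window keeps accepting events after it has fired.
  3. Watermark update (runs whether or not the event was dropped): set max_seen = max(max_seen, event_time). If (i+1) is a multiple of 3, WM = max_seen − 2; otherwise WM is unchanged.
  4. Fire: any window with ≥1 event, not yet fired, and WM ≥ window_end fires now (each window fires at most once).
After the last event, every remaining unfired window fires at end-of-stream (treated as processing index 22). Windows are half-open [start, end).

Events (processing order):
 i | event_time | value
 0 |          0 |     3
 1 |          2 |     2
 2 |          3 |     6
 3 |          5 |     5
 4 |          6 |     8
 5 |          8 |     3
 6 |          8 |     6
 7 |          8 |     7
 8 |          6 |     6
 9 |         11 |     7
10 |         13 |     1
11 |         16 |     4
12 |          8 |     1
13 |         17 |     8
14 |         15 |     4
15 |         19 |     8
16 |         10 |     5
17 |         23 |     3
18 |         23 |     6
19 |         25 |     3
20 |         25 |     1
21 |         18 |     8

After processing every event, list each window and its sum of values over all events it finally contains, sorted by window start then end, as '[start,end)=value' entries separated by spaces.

i=0 t=0 v=3: → [0,4); WM=−∞
i=1 t=2 v=2: → [0,6); WM=−∞
i=2 t=3 v=6: → [0,7); WM=1
i=3 t=5 v=5: → [0,9); WM=1
i=4 t=6 v=8: → [0,10); WM=1
i=5 t=8 v=3: → [0,12); WM=6
i=6 t=8 v=6: → [0,12); WM=6
i=7 t=8 v=7: → [0,12); WM=6
i=8 t=6 v=6: → [0,12); WM=6
i=9 t=11 v=7: → [0,15); WM=6
i=10 t=13 v=1: → [0,17); WM=6
i=11 t=16 v=4: → [0,20); WM=14
i=12 t=8 v=1: DROP (t<14-4); WM=14
i=13 t=17 v=8: → [0,21); WM=14
i=14 t=15 v=4: → [0,21); WM=15
i=15 t=19 v=8: → [0,23); WM=15
i=16 t=10 v=5: DROP (t<15-4); WM=15
i=17 t=23 v=3: → [23,27); WM=21
i=18 t=23 v=6: → [23,27); WM=21
i=19 t=25 v=3: → [23,29); WM=21
i=20 t=25 v=1: → [23,29); WM=23
i=21 t=18 v=8: DROP (t<23-4); WM=23

[0,23)=78 [23,29)=13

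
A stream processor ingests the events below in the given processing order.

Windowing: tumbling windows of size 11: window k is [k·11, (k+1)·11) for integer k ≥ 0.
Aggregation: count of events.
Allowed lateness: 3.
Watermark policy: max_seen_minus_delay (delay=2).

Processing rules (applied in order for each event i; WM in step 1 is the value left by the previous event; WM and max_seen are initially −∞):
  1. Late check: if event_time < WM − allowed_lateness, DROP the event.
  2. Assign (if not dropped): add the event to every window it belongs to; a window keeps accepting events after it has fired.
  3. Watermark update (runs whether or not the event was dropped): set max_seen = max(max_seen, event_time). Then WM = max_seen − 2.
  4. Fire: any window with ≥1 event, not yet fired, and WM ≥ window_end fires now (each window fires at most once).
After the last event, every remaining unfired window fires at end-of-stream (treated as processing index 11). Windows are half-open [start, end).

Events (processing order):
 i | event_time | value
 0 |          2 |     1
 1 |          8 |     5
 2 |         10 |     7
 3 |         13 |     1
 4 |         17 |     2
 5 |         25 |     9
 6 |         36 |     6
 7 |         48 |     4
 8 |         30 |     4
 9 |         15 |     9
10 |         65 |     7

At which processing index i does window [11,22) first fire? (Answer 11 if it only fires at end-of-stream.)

5

i=0 t=2 v=1: → [0,11); WM=0
i=1 t=8 v=5: → [0,11); WM=6
i=2 t=10 v=7: → [0,11); WM=8
i=3 t=13 v=1: → [11,22); WM=11; [0,11) fires=3
i=4 t=17 v=2: → [11,22); WM=15
i=5 t=25 v=9: → [22,33); WM=23; [11,22) fires=2
i=6 t=36 v=6: → [33,44); WM=34; [22,33) fires=1
i=7 t=48 v=4: → [44,55); WM=46; [33,44) fires=1
i=8 t=30 v=4: DROP (t<46-3); WM=46
i=9 t=15 v=9: DROP (t<46-3); WM=46
i=10 t=65 v=7: → [55,66); WM=63; [44,55) fires=1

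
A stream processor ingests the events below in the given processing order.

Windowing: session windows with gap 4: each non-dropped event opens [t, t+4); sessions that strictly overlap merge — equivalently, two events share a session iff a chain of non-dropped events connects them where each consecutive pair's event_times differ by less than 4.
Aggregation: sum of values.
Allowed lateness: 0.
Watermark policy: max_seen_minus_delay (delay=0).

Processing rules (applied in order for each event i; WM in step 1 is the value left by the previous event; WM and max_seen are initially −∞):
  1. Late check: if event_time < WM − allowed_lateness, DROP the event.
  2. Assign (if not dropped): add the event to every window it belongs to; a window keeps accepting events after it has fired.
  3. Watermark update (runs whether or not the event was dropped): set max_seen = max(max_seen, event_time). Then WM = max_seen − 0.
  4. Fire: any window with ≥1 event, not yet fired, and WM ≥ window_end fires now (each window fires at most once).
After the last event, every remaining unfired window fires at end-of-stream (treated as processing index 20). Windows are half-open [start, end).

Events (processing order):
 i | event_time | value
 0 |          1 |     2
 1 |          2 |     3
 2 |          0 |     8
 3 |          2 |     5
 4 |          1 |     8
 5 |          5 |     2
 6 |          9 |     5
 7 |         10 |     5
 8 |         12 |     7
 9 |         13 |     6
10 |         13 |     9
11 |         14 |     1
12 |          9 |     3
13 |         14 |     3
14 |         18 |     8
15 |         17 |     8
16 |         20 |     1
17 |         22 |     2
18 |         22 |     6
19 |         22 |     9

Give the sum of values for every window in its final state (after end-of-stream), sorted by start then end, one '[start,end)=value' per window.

i=0 t=1 v=2: → [1,5); WM=1
i=1 t=2 v=3: → [1,6); WM=2
i=2 t=0 v=8: DROP (t<2-0); WM=2
i=3 t=2 v=5: → [1,6); WM=2
i=4 t=1 v=8: DROP (t<2-0); WM=2
i=5 t=5 v=2: → [1,9); WM=5
i=6 t=9 v=5: → [9,13); WM=9
i=7 t=10 v=5: → [9,14); WM=10
i=8 t=12 v=7: → [9,16); WM=12
i=9 t=13 v=6: → [9,17); WM=13
i=10 t=13 v=9: → [9,17); WM=13
i=11 t=14 v=1: → [9,18); WM=14
i=12 t=9 v=3: DROP (t<14-0); WM=14
i=13 t=14 v=3: → [9,18); WM=14
i=14 t=18 v=8: → [18,22); WM=18
i=15 t=17 v=8: DROP (t<18-0); WM=18
i=16 t=20 v=1: → [18,24); WM=20
i=17 t=22 v=2: → [18,26); WM=22
i=18 t=22 v=6: → [18,26); WM=22
i=19 t=22 v=9: → [18,26); WM=22

[1,9)=12 [9,18)=36 [18,26)=26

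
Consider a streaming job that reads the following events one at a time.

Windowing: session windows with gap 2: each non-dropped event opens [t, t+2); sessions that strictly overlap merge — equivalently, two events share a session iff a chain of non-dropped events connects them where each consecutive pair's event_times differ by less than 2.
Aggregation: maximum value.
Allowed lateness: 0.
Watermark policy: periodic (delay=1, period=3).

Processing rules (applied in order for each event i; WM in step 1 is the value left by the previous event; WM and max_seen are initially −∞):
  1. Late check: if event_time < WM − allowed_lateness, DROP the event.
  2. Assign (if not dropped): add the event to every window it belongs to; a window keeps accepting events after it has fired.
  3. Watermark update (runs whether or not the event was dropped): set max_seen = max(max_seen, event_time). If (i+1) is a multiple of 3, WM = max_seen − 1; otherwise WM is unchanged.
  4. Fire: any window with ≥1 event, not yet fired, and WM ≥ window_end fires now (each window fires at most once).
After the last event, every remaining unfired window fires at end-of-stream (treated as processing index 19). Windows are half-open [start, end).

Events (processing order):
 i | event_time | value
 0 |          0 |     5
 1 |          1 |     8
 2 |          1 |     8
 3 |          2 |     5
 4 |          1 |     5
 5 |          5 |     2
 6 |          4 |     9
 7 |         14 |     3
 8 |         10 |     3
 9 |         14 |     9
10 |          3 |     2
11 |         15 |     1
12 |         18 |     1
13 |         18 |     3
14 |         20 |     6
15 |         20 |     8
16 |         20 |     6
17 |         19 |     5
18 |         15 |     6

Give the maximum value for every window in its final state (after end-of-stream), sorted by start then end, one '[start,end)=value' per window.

i=0 t=0 v=5: → [0,2); WM=−∞
i=1 t=1 v=8: → [0,3); WM=−∞
i=2 t=1 v=8: → [0,3); WM=0
i=3 t=2 v=5: → [0,4); WM=0
i=4 t=1 v=5: → [0,4); WM=0
i=5 t=5 v=2: → [5,7); WM=4
i=6 t=4 v=9: → [4,7); WM=4
i=7 t=14 v=3: → [14,16); WM=4
i=8 t=10 v=3: → [10,12); WM=13
i=9 t=14 v=9: → [14,16); WM=13
i=10 t=3 v=2: DROP (t<13-0); WM=13
i=11 t=15 v=1: → [14,17); WM=14
i=12 t=18 v=1: → [18,20); WM=14
i=13 t=18 v=3: → [18,20); WM=14
i=14 t=20 v=6: → [20,22); WM=19
i=15 t=20 v=8: → [20,22); WM=19
i=16 t=20 v=6: → [20,22); WM=19
i=17 t=19 v=5: → [18,22); WM=19
i=18 t=15 v=6: DROP (t<19-0); WM=19

[0,4)=8 [4,7)=9 [10,12)=3 [14,17)=9 [18,22)=8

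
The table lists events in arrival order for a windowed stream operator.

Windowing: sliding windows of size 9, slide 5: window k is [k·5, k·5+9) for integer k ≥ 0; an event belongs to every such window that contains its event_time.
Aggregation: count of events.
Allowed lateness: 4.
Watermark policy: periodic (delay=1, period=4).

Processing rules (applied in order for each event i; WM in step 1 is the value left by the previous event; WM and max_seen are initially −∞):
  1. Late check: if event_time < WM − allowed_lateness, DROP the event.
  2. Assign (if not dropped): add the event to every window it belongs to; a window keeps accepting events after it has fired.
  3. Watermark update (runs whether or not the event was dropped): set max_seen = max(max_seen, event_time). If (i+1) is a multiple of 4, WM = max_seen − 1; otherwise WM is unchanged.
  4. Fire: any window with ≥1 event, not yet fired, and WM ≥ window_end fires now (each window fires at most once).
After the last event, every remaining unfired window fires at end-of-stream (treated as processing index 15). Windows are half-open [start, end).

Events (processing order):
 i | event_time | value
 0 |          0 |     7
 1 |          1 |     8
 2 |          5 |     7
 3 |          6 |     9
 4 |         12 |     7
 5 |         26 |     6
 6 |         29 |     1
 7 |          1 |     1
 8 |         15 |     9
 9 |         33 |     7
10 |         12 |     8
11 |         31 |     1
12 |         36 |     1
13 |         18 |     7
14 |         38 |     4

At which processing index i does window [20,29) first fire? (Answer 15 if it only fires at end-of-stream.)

11

i=0 t=0 v=7: → [0,9); WM=−∞
i=1 t=1 v=8: → [0,9); WM=−∞
i=2 t=5 v=7: → [5,14),[0,9); WM=−∞
i=3 t=6 v=9: → [5,14),[0,9); WM=5
i=4 t=12 v=7: → [10,19),[5,14); WM=5
i=5 t=26 v=6: → [25,34),[20,29); WM=5
i=6 t=29 v=1: → [25,34); WM=5
i=7 t=1 v=1: → [0,9); WM=28; [0,9) fires=5 [5,14) fires=3 [10,19) fires=1
i=8 t=15 v=9: DROP (t<28-4); WM=28
i=9 t=33 v=7: → [30,39),[25,34); WM=28
i=10 t=12 v=8: DROP (t<28-4); WM=28
i=11 t=31 v=1: → [30,39),[25,34); WM=32; [20,29) fires=1
i=12 t=36 v=1: → [35,44),[30,39); WM=32
i=13 t=18 v=7: DROP (t<32-4); WM=32
i=14 t=38 v=4: → [35,44),[30,39); WM=32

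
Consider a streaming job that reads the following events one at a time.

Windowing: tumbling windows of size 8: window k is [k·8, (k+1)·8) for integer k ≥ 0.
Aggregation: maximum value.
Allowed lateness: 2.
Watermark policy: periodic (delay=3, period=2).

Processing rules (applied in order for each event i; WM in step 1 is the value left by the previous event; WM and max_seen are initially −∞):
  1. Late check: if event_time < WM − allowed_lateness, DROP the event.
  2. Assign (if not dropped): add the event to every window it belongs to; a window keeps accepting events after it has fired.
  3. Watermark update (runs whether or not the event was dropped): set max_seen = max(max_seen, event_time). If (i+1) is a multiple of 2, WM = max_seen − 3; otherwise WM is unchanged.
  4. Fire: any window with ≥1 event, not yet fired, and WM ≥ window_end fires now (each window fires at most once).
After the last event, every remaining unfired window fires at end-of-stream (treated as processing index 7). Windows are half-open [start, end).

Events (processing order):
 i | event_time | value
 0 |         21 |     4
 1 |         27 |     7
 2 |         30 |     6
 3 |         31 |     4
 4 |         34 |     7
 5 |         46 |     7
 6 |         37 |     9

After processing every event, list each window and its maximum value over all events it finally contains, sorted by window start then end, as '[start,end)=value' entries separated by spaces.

i=0 t=21 v=4: → [16,24); WM=−∞
i=1 t=27 v=7: → [24,32); WM=24; [16,24) fires=4
i=2 t=30 v=6: → [24,32); WM=24
i=3 t=31 v=4: → [24,32); WM=28
i=4 t=34 v=7: → [32,40); WM=28
i=5 t=46 v=7: → [40,48); WM=43; [24,32) fires=7 [32,40) fires=7
i=6 t=37 v=9: DROP (t<43-2); WM=43

[16,24)=4 [24,32)=7 [32,40)=7 [40,48)=7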